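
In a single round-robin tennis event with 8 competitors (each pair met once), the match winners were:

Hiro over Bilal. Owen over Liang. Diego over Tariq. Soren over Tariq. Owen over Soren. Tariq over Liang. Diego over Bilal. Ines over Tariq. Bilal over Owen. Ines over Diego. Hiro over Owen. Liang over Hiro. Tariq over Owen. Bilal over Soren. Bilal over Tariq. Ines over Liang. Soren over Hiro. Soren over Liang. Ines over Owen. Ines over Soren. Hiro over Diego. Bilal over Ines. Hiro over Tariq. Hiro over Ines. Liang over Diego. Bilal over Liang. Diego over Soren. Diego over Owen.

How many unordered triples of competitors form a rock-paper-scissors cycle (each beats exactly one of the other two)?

14

Win totals: Hiro 5, Ines 5, Tariq 2, Owen 2, Soren 3, Bilal 5, Liang 2, Diego 4.
A competitor with w wins dominates both others in C(w,2) triples; summing gives 10 + 10 + 1 + 1 + 3 + 10 + 1 + 6 = 42 transitive triples.
Total triples C(8,3) = 56, so cyclic triples = 56 − 42 = 14.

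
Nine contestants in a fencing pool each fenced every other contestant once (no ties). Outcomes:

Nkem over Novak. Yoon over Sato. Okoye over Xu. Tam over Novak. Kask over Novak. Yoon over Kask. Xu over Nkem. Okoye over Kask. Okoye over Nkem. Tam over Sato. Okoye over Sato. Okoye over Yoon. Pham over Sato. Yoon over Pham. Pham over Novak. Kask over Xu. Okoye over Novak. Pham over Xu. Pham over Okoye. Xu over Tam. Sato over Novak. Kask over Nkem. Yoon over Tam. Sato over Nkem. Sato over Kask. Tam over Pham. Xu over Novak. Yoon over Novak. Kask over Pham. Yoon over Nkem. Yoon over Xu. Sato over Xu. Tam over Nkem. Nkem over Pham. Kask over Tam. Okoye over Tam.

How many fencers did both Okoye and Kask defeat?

Okoye beat: Yoon, Nkem, Novak, Sato, Xu, Kask, Tam.
Kask beat: Pham, Nkem, Novak, Xu, Tam.
Both beat: Nkem, Novak, Xu, Tam — 4.

4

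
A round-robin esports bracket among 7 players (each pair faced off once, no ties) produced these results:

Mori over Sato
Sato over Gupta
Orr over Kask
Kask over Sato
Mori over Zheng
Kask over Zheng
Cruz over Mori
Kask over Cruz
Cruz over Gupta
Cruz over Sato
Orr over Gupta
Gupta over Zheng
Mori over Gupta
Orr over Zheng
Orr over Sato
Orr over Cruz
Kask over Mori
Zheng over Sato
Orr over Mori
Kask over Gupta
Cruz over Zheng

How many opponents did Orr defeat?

6

Orr's results: beat Kask, Sato, Gupta, Mori, Zheng, Cruz; lost to no one.
That is 6 wins.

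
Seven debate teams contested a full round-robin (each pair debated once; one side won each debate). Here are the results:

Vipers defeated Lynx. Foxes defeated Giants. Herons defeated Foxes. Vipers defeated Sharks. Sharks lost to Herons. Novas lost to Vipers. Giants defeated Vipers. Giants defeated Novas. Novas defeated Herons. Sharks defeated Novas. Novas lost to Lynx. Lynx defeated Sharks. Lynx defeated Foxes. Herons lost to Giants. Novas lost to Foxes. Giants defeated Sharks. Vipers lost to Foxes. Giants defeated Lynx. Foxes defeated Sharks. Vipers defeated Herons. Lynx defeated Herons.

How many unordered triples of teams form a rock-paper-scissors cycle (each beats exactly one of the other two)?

Win totals: Novas 1, Sharks 1, Lynx 4, Vipers 4, Foxes 4, Herons 2, Giants 5.
A team with w wins dominates both others in C(w,2) triples; summing gives 0 + 0 + 6 + 6 + 6 + 1 + 10 = 29 transitive triples.
Total triples C(7,3) = 35, so cyclic triples = 35 − 29 = 6.

6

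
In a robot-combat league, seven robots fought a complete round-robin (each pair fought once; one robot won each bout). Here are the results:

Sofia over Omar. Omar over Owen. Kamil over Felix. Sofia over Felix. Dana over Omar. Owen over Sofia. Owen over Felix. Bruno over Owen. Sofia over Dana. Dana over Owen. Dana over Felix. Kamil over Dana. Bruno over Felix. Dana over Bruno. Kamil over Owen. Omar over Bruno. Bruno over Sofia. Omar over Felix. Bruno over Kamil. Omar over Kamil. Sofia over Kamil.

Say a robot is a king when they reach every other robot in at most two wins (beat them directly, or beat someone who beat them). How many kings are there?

5

Sofia reaches everyone (king).
Owen cannot reach Bruno in two steps.
Dana reaches everyone (king).
Omar reaches everyone (king).
Bruno reaches everyone (king).
Kamil reaches everyone (king).
Felix cannot reach Sofia, Owen, Dana, Omar, Bruno, Kamil in two steps.
Kings: Sofia, Dana, Omar, Bruno, Kamil — 5.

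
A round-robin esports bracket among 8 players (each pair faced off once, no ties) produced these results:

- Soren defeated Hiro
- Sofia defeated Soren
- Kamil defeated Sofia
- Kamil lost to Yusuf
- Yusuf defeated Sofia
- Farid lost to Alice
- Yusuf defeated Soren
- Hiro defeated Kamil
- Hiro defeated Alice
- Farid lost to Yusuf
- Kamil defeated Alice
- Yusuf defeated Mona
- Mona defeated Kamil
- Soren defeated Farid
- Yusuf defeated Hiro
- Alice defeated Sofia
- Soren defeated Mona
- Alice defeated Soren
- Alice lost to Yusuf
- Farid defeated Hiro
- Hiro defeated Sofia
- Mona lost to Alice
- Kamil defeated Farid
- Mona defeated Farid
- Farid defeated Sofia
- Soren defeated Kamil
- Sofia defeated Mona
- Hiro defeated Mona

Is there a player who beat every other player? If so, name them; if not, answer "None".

Yusuf

Yusuf has 7 wins out of 7 opponents — a perfect record.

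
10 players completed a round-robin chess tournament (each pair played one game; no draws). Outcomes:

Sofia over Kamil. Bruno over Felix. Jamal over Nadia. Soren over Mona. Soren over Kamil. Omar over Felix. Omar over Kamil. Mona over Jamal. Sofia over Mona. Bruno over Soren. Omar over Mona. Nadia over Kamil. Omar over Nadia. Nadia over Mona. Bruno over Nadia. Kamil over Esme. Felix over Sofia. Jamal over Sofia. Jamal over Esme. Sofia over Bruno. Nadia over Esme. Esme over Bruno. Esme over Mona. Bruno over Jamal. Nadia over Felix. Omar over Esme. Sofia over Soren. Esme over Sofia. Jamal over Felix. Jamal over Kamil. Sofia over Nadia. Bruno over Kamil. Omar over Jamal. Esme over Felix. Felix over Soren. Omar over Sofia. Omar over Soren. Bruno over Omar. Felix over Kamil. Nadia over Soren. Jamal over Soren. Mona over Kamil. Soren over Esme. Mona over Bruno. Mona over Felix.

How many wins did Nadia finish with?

5

Nadia's results: beat Kamil, Soren, Felix, Mona, Esme; lost to Omar, Jamal, Bruno, Sofia.
That is 5 wins.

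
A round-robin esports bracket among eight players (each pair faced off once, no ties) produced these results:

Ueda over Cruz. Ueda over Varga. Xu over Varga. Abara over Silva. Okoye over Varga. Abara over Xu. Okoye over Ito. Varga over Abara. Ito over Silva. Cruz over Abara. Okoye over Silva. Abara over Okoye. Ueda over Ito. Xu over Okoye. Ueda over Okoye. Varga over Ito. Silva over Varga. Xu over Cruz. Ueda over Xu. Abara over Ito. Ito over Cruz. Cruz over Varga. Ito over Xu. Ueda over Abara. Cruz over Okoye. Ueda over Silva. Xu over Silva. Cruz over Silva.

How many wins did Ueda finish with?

Ueda's results: beat Cruz, Okoye, Varga, Abara, Ito, Xu, Silva; lost to no one.
That is 7 wins.

7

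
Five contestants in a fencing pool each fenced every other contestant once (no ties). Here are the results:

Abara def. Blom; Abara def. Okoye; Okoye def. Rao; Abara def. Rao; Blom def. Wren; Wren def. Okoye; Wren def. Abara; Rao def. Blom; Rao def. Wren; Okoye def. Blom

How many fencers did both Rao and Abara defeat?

1

Rao beat: Blom, Wren.
Abara beat: Rao, Blom, Okoye.
Both beat: Blom — 1.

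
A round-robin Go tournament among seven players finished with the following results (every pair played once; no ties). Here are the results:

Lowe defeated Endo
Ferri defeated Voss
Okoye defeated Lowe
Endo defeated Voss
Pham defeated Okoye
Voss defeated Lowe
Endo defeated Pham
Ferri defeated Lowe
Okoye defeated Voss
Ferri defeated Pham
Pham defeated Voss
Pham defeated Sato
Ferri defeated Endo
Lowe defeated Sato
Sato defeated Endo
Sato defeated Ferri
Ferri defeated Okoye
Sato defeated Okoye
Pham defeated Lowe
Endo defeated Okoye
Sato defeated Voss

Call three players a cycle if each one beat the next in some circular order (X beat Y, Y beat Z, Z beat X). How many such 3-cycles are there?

Win totals: Pham 4, Sato 4, Endo 3, Voss 1, Lowe 2, Okoye 2, Ferri 5.
A player with w wins dominates both others in C(w,2) triples; summing gives 6 + 6 + 3 + 0 + 1 + 1 + 10 = 27 transitive triples.
Total triples C(7,3) = 35, so cyclic triples = 35 − 27 = 8.

8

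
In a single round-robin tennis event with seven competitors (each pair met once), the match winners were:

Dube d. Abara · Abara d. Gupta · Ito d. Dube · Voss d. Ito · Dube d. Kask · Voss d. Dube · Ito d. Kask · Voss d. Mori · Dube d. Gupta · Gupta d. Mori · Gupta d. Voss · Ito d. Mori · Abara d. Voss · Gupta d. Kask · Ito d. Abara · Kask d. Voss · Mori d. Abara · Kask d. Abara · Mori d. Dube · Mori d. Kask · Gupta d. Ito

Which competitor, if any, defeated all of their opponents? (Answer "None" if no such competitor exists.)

Highest win total is Ito with 4 (out of 6 possible).
Ito lost to Voss, Gupta, so no competitor went undefeated.

None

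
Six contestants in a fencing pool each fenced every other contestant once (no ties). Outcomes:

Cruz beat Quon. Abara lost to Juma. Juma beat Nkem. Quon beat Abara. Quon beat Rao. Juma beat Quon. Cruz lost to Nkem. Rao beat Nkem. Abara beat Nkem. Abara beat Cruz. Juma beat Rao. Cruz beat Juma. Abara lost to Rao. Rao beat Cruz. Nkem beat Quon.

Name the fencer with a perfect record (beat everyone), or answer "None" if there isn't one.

None

Highest win total is Juma with 4 (out of 5 possible).
Juma lost to Cruz, so no fencer went undefeated.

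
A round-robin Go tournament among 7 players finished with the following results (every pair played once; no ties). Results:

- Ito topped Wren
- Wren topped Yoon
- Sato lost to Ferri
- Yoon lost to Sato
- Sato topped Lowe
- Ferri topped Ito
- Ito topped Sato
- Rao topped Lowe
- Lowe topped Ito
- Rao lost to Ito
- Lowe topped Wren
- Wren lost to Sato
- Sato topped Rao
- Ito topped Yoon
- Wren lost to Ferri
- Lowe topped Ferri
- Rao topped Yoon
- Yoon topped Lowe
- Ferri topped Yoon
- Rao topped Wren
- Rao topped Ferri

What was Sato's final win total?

Sato's results: beat Rao, Yoon, Lowe, Wren; lost to Ito, Ferri.
That is 4 wins.

4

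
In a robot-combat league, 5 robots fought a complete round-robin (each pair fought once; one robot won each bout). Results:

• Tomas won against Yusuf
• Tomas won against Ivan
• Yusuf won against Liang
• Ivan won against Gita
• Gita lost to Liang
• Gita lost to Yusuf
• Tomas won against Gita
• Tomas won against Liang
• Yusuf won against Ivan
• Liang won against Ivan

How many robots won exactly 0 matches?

Win totals: Yusuf 3, Ivan 1, Tomas 4, Gita 0, Liang 2.
Exactly 0: Gita — 1 robot.

1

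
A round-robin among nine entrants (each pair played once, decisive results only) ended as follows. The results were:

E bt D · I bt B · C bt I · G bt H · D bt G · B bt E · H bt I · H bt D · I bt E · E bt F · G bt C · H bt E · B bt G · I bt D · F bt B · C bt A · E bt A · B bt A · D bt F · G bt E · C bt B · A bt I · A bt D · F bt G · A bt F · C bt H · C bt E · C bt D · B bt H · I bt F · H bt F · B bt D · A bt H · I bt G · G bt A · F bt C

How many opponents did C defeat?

6

C's results: beat A, B, D, E, H, I; lost to F, G.
That is 6 wins.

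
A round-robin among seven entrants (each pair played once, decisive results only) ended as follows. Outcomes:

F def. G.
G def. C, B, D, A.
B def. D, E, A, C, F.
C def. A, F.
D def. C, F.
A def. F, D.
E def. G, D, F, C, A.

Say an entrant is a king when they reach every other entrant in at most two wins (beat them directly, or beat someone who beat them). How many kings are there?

3

A cannot reach B, E in two steps.
B reaches everyone (king).
C cannot reach B, E in two steps.
D cannot reach B, E in two steps.
E reaches everyone (king).
F cannot reach E in two steps.
G reaches everyone (king).
Kings: B, E, G — 3.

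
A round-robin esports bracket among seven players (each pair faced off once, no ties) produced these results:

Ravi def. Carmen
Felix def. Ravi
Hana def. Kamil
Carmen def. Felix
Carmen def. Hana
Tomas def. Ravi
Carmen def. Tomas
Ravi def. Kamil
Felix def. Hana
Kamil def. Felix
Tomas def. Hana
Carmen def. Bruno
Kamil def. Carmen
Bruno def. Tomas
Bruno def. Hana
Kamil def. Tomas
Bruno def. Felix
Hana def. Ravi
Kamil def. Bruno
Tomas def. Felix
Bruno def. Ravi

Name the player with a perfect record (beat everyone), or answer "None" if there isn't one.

None

Highest win total is Kamil with 4 (out of 6 possible).
Kamil lost to Hana, Ravi, so no player went undefeated.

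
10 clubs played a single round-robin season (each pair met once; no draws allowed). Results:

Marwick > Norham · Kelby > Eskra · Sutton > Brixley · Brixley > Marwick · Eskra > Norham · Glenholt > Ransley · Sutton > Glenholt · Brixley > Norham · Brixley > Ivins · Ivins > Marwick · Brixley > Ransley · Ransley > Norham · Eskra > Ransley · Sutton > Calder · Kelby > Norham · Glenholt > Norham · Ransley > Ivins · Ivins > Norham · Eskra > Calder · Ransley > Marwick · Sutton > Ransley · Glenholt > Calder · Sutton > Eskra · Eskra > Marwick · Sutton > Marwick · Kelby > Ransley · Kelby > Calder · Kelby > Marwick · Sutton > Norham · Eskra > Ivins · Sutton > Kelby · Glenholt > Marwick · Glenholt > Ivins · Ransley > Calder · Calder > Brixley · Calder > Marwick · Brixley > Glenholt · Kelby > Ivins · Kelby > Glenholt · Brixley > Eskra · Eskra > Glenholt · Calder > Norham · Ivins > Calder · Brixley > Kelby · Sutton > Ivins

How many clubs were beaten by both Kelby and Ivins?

3

Kelby beat: Norham, Marwick, Calder, Glenholt, Ivins, Eskra, Ransley.
Ivins beat: Norham, Marwick, Calder.
Both beat: Norham, Marwick, Calder — 3.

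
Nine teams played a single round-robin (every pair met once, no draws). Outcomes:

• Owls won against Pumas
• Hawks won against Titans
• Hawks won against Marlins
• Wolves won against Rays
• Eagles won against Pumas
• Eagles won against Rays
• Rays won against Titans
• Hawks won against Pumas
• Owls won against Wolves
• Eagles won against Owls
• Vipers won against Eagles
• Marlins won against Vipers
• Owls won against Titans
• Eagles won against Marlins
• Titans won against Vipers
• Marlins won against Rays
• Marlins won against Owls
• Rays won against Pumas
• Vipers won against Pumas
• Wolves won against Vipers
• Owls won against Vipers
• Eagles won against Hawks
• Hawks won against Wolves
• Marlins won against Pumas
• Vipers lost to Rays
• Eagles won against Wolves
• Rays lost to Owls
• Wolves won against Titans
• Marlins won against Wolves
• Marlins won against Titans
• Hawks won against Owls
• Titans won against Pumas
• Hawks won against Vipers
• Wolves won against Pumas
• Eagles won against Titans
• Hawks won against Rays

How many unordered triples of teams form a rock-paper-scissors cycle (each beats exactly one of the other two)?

Win totals: Owls 5, Vipers 2, Eagles 7, Hawks 7, Wolves 4, Pumas 0, Marlins 6, Rays 3, Titans 2.
A team with w wins dominates both others in C(w,2) triples; summing gives 10 + 1 + 21 + 21 + 6 + 0 + 15 + 3 + 1 = 78 transitive triples.
Total triples C(9,3) = 84, so cyclic triples = 84 − 78 = 6.

6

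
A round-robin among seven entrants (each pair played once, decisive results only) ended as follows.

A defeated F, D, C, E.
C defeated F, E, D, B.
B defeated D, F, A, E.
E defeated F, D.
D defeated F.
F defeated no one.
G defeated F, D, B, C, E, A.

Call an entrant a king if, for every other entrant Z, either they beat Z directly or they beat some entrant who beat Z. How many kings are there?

A cannot reach G in two steps.
B cannot reach G in two steps.
C cannot reach G in two steps.
D cannot reach A, B, C, E, G in two steps.
E cannot reach A, B, C, G in two steps.
F cannot reach A, B, C, D, E, G in two steps.
G reaches everyone (king).
Kings: G — 1.

1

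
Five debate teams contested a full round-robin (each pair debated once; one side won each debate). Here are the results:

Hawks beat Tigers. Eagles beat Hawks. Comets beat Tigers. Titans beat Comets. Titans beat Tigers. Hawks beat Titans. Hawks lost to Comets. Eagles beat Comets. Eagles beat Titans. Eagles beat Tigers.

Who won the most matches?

Eagles

Win totals: Hawks 2, Tigers 0, Comets 2, Titans 2, Eagles 4.
Eagles leads with 4 wins (next highest: 2).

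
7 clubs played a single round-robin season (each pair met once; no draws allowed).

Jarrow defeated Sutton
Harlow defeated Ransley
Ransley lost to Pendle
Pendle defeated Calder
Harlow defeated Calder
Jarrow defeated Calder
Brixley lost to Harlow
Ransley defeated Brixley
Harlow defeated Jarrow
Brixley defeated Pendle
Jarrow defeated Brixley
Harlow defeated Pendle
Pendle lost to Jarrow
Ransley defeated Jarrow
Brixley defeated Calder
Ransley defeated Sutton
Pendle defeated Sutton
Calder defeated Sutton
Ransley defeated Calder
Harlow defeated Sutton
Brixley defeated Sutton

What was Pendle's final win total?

Pendle's results: beat Calder, Ransley, Sutton; lost to Harlow, Brixley, Jarrow.
That is 3 wins.

3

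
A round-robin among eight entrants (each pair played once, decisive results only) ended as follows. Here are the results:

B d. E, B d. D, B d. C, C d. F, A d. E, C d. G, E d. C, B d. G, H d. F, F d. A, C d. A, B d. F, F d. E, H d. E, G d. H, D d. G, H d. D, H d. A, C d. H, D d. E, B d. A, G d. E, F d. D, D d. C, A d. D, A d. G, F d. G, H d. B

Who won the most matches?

Win totals: A 3, B 6, C 4, D 3, E 1, F 4, G 2, H 5.
B leads with 6 wins (next highest: 5).

B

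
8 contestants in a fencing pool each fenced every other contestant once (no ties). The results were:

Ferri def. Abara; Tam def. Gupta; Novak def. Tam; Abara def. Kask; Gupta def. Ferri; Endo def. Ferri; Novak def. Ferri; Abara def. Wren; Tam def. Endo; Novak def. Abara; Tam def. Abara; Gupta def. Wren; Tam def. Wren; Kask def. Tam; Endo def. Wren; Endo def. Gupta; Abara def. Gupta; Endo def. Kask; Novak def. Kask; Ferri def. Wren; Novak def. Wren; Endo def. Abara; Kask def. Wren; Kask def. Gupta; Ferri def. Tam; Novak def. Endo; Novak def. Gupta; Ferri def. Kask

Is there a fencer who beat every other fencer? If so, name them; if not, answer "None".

Novak has 7 wins out of 7 opponents — a perfect record.

Novak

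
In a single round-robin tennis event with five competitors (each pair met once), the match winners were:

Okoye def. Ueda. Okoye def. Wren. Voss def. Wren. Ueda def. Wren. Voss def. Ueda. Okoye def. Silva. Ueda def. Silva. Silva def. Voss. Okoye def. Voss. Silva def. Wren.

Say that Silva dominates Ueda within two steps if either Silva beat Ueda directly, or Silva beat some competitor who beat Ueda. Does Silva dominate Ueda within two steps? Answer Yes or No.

Yes

Silva did not beat Ueda directly.
Silva beat Voss, Wren. Of those, Voss beat Ueda.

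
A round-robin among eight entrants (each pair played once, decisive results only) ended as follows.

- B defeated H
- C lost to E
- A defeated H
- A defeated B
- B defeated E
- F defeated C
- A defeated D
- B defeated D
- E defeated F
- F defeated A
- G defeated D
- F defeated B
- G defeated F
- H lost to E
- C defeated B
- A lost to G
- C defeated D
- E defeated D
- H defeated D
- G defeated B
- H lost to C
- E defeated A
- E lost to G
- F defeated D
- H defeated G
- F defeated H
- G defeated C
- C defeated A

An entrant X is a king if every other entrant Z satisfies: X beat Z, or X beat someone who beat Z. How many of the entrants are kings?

5

A cannot reach C, F in two steps.
B reaches everyone (king).
C cannot reach F in two steps.
D cannot reach A, B, C, E, F, G, H in two steps.
E reaches everyone (king).
F reaches everyone (king).
G reaches everyone (king).
H reaches everyone (king).
Kings: B, E, F, G, H — 5.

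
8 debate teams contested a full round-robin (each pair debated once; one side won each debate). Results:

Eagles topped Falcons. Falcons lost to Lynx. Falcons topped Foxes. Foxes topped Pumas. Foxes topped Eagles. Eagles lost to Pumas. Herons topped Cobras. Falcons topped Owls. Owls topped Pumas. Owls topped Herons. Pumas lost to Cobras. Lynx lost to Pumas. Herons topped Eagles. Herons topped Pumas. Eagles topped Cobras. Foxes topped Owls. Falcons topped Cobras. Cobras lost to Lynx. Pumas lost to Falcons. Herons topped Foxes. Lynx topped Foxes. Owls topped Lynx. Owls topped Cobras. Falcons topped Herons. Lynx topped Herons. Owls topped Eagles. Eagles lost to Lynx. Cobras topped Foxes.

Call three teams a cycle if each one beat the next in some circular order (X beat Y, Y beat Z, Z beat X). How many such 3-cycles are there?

Win totals: Lynx 5, Eagles 2, Owls 5, Falcons 5, Pumas 2, Foxes 3, Herons 4, Cobras 2.
A team with w wins dominates both others in C(w,2) triples; summing gives 10 + 1 + 10 + 10 + 1 + 3 + 6 + 1 = 42 transitive triples.
Total triples C(8,3) = 56, so cyclic triples = 56 − 42 = 14.

14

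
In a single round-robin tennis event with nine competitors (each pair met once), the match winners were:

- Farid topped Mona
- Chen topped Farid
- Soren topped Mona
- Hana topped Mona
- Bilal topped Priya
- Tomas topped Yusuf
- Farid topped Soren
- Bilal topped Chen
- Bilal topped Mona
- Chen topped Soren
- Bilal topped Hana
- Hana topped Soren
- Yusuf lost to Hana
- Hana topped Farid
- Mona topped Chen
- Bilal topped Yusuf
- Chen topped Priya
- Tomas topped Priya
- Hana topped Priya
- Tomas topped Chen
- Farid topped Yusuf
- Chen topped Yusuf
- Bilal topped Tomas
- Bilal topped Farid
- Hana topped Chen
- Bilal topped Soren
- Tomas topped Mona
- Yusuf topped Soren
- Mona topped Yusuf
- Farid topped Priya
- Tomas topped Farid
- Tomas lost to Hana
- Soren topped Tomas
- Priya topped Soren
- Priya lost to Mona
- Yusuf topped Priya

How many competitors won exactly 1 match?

1

Win totals: Hana 7, Chen 4, Bilal 8, Mona 3, Soren 2, Farid 4, Tomas 5, Priya 1, Yusuf 2.
Exactly 1: Priya — 1 competitor.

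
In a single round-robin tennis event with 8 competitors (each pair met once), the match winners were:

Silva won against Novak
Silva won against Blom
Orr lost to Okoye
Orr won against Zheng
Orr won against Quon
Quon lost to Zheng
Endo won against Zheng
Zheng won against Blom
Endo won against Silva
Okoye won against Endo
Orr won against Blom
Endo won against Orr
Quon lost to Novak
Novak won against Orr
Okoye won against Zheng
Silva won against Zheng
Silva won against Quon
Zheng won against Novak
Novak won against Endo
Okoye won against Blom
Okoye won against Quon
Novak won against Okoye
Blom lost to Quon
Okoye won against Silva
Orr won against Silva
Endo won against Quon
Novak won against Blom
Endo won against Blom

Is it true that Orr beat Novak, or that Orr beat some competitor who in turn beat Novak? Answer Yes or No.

Yes

Orr did not beat Novak directly.
Orr beat Zheng, Blom, Silva, Quon. Of those, Zheng beat Novak.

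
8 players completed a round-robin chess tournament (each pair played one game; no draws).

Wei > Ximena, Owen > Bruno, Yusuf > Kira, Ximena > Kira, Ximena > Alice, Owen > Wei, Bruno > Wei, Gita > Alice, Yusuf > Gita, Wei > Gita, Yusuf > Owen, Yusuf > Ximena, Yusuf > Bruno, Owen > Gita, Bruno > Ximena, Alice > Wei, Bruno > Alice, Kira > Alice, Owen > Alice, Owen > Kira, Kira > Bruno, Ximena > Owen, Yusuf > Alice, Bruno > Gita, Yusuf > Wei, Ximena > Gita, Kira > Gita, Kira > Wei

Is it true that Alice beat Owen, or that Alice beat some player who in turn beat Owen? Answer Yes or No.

No

Alice did not beat Owen directly.
Alice beat Wei, but each of them lost to Owen. No two-step path.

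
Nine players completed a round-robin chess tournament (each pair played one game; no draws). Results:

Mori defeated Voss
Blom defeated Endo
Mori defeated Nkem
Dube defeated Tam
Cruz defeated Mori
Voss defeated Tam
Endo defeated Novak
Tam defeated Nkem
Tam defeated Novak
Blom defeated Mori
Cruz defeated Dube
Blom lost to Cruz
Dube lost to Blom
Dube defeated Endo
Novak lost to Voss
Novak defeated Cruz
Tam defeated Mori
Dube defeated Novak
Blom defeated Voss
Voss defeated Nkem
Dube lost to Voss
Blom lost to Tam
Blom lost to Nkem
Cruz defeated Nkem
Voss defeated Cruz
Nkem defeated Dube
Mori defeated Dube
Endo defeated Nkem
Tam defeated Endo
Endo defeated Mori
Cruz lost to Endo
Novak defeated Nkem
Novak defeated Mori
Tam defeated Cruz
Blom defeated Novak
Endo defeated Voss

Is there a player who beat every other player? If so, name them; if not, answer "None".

Highest win total is Tam with 6 (out of 8 possible).
Tam lost to Voss, Dube, so no player went undefeated.

None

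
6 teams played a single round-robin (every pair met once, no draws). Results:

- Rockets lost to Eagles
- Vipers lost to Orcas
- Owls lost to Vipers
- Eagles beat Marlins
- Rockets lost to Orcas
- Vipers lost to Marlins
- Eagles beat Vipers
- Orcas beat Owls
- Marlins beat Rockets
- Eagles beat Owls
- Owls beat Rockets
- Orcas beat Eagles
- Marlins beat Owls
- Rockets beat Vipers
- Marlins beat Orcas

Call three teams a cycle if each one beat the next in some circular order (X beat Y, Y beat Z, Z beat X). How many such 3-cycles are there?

Of the C(6,3) = 20 triples, the cyclic ones are: {Marlins, Eagles, Orcas}; {Vipers, Owls, Rockets}.
That is 2.

2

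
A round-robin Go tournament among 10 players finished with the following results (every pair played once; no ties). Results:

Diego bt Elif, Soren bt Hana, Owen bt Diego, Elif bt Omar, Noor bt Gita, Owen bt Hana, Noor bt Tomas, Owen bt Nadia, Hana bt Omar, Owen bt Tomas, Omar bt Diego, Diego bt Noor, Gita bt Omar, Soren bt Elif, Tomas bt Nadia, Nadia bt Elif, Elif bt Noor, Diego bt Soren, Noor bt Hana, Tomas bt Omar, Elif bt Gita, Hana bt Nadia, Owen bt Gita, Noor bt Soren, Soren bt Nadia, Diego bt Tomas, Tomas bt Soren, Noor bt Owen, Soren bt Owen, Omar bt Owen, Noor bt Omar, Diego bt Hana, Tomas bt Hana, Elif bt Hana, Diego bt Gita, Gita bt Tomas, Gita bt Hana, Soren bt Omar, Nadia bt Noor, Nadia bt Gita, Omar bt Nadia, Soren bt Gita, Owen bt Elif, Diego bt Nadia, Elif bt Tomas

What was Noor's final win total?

6

Noor's results: beat Tomas, Owen, Omar, Soren, Hana, Gita; lost to Diego, Nadia, Elif.
That is 6 wins.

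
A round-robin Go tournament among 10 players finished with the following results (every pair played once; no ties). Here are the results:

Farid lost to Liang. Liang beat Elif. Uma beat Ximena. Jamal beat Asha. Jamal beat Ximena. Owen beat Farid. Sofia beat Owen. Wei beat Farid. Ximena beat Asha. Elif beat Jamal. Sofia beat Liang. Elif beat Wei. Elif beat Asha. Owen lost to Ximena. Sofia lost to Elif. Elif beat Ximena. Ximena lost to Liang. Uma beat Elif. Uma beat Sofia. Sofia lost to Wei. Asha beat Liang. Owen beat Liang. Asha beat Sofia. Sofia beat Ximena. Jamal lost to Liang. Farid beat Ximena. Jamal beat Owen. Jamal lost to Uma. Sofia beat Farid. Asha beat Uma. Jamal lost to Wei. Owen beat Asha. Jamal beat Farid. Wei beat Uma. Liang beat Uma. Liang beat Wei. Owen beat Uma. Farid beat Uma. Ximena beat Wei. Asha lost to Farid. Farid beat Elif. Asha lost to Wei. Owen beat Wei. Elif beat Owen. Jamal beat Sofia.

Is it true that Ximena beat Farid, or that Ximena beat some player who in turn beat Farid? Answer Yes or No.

Yes

Ximena did not beat Farid directly.
Ximena beat Wei, Owen, Asha. Of those, Wei beat Farid.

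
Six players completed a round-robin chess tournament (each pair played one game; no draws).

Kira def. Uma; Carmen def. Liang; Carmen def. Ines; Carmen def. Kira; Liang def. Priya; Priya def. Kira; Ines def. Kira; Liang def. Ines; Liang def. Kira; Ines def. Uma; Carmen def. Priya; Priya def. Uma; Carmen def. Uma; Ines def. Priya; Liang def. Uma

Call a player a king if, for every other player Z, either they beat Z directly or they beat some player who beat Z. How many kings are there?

Liang cannot reach Carmen in two steps.
Carmen reaches everyone (king).
Uma cannot reach Liang, Carmen, Ines, Kira, Priya in two steps.
Ines cannot reach Liang, Carmen in two steps.
Kira cannot reach Liang, Carmen, Ines, Priya in two steps.
Priya cannot reach Liang, Carmen, Ines in two steps.
Kings: Carmen — 1.

1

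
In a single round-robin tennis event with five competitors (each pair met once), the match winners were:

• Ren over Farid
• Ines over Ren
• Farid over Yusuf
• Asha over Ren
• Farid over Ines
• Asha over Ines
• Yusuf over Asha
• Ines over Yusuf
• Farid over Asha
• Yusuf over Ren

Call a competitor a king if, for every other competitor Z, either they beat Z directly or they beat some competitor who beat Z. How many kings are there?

Ren reaches everyone (king).
Ines reaches everyone (king).
Farid reaches everyone (king).
Yusuf reaches everyone (king).
Asha reaches everyone (king).
Kings: Ren, Ines, Farid, Yusuf, Asha — 5.

5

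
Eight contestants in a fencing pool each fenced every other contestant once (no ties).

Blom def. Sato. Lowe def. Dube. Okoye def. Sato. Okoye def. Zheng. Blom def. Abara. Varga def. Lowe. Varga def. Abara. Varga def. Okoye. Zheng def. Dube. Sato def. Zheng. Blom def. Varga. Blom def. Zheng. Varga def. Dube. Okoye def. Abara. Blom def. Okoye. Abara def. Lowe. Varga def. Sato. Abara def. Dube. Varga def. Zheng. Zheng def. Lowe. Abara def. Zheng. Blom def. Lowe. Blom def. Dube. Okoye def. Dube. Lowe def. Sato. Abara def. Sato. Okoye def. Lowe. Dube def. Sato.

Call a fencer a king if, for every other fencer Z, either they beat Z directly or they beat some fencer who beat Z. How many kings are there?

Varga cannot reach Blom in two steps.
Lowe cannot reach Varga, Okoye, Abara, Blom in two steps.
Sato cannot reach Varga, Okoye, Abara, Blom in two steps.
Okoye cannot reach Varga, Blom in two steps.
Zheng cannot reach Varga, Okoye, Abara, Blom in two steps.
Abara cannot reach Varga, Okoye, Blom in two steps.
Dube cannot reach Varga, Lowe, Okoye, Abara, Blom in two steps.
Blom reaches everyone (king).
Kings: Blom — 1.

1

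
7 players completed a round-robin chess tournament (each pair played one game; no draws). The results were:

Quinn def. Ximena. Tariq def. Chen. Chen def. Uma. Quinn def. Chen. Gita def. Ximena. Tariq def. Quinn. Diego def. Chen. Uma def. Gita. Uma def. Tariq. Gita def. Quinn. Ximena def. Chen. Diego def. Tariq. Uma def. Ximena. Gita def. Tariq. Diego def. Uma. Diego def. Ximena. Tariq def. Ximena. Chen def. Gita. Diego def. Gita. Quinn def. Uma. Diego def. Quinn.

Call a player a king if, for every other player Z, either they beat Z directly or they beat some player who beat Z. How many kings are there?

1

Uma cannot reach Diego in two steps.
Diego reaches everyone (king).
Gita cannot reach Diego in two steps.
Quinn cannot reach Diego in two steps.
Ximena cannot reach Diego, Quinn, Tariq in two steps.
Chen cannot reach Diego in two steps.
Tariq cannot reach Diego in two steps.
Kings: Diego — 1.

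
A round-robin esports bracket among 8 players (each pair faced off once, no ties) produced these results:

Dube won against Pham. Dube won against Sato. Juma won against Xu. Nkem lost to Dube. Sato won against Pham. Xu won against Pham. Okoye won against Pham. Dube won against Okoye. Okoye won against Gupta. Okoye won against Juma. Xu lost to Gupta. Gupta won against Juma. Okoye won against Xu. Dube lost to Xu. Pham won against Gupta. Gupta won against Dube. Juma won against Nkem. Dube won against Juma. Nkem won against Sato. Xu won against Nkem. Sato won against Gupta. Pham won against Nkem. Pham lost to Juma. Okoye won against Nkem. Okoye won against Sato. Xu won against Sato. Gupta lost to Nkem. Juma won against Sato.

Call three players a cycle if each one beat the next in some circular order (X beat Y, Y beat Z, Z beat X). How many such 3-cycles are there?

13

Win totals: Juma 4, Dube 5, Okoye 6, Pham 2, Nkem 2, Gupta 3, Xu 4, Sato 2.
A player with w wins dominates both others in C(w,2) triples; summing gives 6 + 10 + 15 + 1 + 1 + 3 + 6 + 1 = 43 transitive triples.
Total triples C(8,3) = 56, so cyclic triples = 56 − 43 = 13.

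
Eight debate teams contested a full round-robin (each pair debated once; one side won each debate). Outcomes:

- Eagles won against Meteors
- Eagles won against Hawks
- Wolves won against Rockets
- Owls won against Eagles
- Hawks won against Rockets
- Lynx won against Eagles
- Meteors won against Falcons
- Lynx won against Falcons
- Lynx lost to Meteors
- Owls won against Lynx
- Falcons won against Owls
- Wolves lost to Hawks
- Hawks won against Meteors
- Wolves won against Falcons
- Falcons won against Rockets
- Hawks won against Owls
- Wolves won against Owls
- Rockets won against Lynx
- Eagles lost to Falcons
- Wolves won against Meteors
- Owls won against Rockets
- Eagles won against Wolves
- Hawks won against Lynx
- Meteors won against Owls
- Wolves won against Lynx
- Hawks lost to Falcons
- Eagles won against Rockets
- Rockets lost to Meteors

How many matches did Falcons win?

4

Falcons' results: beat Rockets, Eagles, Hawks, Owls; lost to Wolves, Meteors, Lynx.
That is 4 wins.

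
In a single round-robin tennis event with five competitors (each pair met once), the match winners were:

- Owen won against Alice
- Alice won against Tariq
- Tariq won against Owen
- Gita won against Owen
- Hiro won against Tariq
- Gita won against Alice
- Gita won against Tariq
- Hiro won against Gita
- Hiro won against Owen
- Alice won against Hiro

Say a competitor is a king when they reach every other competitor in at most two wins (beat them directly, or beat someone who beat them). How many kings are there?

Tariq cannot reach Gita, Hiro in two steps.
Gita reaches everyone (king).
Hiro reaches everyone (king).
Alice reaches everyone (king).
Owen cannot reach Gita in two steps.
Kings: Gita, Hiro, Alice — 3.

3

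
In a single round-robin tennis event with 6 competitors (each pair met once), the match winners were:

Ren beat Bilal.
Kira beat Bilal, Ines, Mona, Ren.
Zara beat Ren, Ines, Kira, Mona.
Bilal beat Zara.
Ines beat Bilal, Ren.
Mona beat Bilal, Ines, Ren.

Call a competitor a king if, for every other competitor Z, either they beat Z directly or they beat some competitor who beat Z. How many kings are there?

3

Kira reaches everyone (king).
Mona cannot reach Kira in two steps.
Ines cannot reach Kira, Mona in two steps.
Ren cannot reach Kira, Mona, Ines in two steps.
Zara reaches everyone (king).
Bilal reaches everyone (king).
Kings: Kira, Zara, Bilal — 3.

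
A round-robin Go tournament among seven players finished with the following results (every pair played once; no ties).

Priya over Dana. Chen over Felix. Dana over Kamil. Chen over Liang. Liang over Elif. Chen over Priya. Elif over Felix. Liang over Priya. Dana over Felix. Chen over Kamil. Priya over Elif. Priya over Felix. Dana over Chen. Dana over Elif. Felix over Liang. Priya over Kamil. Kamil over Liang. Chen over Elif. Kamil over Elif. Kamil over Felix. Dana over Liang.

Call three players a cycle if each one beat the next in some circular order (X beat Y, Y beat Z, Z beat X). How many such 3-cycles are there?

5

Win totals: Dana 5, Kamil 3, Priya 4, Chen 5, Felix 1, Liang 2, Elif 1.
A player with w wins dominates both others in C(w,2) triples; summing gives 10 + 3 + 6 + 10 + 0 + 1 + 0 = 30 transitive triples.
Total triples C(7,3) = 35, so cyclic triples = 35 − 30 = 5.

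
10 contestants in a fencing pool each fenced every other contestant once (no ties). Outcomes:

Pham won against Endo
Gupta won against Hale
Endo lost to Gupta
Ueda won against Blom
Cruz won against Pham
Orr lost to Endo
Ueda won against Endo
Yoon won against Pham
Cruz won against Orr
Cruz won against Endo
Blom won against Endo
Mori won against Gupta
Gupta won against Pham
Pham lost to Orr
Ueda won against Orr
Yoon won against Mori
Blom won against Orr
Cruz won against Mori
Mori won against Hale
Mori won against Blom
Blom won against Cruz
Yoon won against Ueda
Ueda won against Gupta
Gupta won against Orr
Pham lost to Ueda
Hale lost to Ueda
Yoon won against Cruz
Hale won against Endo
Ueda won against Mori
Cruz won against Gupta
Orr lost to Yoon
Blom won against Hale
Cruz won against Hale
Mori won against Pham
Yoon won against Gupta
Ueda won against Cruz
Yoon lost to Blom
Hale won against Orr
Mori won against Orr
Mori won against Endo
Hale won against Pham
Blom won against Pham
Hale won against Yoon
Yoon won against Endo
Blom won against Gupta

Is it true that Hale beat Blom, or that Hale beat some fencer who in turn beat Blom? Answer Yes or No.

No

Hale did not beat Blom directly.
Hale beat Orr, Pham, Yoon, Endo, but each of them lost to Blom. No two-step path.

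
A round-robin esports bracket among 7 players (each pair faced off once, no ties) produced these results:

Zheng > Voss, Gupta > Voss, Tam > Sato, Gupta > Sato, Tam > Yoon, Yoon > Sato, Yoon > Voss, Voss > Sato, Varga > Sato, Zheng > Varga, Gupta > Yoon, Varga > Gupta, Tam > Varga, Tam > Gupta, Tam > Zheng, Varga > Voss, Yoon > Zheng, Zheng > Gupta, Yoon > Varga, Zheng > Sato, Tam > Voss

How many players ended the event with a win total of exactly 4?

Win totals: Yoon 4, Tam 6, Voss 1, Varga 3, Sato 0, Gupta 3, Zheng 4.
Exactly 4: Yoon, Zheng — 2 players.

2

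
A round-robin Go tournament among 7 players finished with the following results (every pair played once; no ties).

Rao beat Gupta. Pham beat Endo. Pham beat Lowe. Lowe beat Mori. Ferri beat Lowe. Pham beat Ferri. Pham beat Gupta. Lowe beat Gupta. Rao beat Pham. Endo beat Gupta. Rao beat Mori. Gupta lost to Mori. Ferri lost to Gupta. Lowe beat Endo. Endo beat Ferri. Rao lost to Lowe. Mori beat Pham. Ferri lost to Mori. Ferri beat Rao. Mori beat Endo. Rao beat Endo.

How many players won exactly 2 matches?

Win totals: Pham 4, Gupta 1, Rao 4, Lowe 4, Ferri 2, Mori 4, Endo 2.
Exactly 2: Ferri, Endo — 2 players.

2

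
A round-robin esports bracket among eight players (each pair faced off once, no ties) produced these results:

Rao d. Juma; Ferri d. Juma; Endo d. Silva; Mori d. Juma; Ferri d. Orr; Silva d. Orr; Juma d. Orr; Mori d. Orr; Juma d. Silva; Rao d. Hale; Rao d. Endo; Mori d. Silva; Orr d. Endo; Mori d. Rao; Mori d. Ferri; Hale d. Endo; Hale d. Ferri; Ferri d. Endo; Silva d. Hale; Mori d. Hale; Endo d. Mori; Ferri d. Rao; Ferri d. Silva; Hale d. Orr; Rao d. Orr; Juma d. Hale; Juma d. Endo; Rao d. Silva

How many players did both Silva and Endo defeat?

Silva beat: Orr, Hale.
Endo beat: Silva, Mori.
No one was beaten by both.

0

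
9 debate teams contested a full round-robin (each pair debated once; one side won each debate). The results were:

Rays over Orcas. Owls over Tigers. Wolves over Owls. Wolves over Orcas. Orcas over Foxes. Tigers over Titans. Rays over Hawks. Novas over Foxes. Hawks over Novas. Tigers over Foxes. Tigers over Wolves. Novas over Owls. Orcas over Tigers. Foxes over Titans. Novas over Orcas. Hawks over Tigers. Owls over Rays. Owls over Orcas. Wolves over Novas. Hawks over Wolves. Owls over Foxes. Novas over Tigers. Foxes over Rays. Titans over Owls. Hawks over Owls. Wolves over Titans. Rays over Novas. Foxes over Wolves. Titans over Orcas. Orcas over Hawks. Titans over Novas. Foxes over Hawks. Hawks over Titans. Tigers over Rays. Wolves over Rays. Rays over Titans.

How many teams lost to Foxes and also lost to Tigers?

3

Foxes beat: Hawks, Rays, Titans, Wolves.
Tigers beat: Rays, Foxes, Titans, Wolves.
Both beat: Rays, Titans, Wolves — 3.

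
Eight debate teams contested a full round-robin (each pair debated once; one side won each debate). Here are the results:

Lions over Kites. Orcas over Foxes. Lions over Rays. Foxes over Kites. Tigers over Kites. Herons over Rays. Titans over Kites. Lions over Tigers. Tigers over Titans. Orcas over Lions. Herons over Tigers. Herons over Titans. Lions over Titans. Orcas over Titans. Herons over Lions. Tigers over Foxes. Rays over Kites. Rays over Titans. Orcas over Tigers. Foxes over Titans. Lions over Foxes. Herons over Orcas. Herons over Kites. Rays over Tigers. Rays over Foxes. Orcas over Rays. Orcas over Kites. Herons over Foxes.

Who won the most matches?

Herons

Win totals: Orcas 6, Titans 1, Kites 0, Rays 4, Herons 7, Lions 5, Foxes 2, Tigers 3.
Herons leads with 7 wins (next highest: 6).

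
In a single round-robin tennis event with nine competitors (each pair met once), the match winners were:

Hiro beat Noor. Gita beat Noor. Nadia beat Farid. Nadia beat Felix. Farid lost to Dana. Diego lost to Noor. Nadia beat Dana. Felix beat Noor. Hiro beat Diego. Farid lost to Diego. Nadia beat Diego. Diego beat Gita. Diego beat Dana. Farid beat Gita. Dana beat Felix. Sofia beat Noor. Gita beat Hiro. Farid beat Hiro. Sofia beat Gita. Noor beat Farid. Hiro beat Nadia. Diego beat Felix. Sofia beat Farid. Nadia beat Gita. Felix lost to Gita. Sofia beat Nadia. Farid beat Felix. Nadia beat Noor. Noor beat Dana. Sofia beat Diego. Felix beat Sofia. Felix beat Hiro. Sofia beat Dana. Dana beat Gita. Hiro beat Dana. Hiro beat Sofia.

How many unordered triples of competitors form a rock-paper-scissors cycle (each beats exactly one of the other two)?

23

Win totals: Nadia 6, Dana 3, Noor 3, Farid 3, Sofia 6, Gita 3, Hiro 5, Diego 4, Felix 3.
A competitor with w wins dominates both others in C(w,2) triples; summing gives 15 + 3 + 3 + 3 + 15 + 3 + 10 + 6 + 3 = 61 transitive triples.
Total triples C(9,3) = 84, so cyclic triples = 84 − 61 = 23.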